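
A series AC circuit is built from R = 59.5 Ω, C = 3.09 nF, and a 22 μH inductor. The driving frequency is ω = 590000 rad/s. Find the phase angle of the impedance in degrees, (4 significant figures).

-83.66°

X_L = ωL = 12.98 Ω
X_C = 1/(ωC) = 548.5 Ω
Net reactance X = X_L − X_C = -535.5 Ω
Z = 59.50 − j535.5 Ω
|Z| = √(59.50² + 535.5²) = 538.8 Ω
∠Z = arctan(-535.5/59.50) = -83.66°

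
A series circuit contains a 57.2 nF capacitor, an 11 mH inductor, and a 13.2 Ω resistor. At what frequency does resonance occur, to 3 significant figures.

ω₀ = 1/√(LC) = 1/√(0.011 × 5.72e-08) = 39870 rad/s
f₀ = ω₀/(2π) = 6.34 kHz

6.34 kHz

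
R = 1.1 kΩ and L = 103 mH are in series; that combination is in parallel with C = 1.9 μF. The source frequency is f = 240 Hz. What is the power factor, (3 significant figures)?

ω = 2πf = 1508 rad/s
X_L = ωL = 155 Ω
X_C = 1/(ωC) = 349 Ω
Branch 1 (R+jX_L): Z₁ = 1100 + j155 Ω, |Z₁| = 1110 Ω
Branch 2 (−jX_C): Z₂ = −j349 Ω
Parallel: Z = Z₁Z₂/(Z₁+Z₂), |Z| = 347 Ω, ∠Z = -72.0°
cos φ = cos(-72.0°) = 0.309

0.309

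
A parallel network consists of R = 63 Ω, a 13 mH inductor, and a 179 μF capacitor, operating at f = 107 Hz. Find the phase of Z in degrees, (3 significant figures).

-20.5°

ω = 2πf = 672.3 rad/s
X_L = ωL = 8.74 Ω
X_C = 1/(ωC) = 8.31 Ω
Parallel: admittances add. Y = 1/R + 1/(jωL) + jωC
Y = (0.0159 + j0.00592) S
|Y| = 0.0169 S → |Z| = 1/|Y| = 59.0 Ω, ∠Z = −∠Y = -20.5°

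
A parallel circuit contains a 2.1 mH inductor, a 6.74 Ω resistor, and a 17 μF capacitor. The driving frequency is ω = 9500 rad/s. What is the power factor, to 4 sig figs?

X_L = ωL = 19.95 Ω
X_C = 1/(ωC) = 6.192 Ω
Parallel: admittances add. Y = 1/R + 1/(jωL) + jωC
Y = (0.1484 + j0.1114) S
|Y| = 0.1855 S → |Z| = 1/|Y| = 5.390 Ω, ∠Z = −∠Y = -36.89°
cos φ = cos(-36.89°) = 0.7997

0.7997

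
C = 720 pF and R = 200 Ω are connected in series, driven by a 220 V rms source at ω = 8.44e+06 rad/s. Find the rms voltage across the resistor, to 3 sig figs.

170 V

X_C = 1/(ωC) = 165 Ω
Z = 200 − j165 Ω
|Z| = √(200² + 165²) = 259 Ω
I = V/|Z| = 849 mA
V_R = I·|Z_R| = 0.849 × 200 = 170 V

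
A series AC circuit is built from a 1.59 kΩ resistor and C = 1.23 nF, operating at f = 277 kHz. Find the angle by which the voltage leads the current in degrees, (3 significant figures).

ω = 2πf = 1.74e+06 rad/s
X_C = 1/(ωC) = 467 Ω
Z = 1590 − j467 Ω
|Z| = √(1590² + 467²) = 1660 Ω
∠Z = arctan(-467/1590) = -16.4°

-16.4°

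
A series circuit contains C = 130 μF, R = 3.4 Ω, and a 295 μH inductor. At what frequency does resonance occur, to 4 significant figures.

812.7 Hz

ω₀ = 1/√(LC) = 1/√(0.000295 × 0.00013) = 5106 rad/s
f₀ = ω₀/(2π) = 812.7 Hz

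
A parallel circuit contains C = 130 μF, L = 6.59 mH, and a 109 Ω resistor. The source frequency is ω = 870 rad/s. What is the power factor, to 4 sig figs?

0.1480

X_L = ωL = 5.733 Ω
X_C = 1/(ωC) = 8.842 Ω
Parallel: admittances add. Y = 1/R + 1/(jωL) + jωC
Y = (0.009174 − j0.06132) S
|Y| = 0.06200 S → |Z| = 1/|Y| = 16.13 Ω, ∠Z = −∠Y = 81.49°
cos φ = cos(81.49°) = 0.1480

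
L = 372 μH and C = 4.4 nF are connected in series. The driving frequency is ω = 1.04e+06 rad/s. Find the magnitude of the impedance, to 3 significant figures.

X_L = ωL = 387 Ω
X_C = 1/(ωC) = 219 Ω
Net reactance X = X_L − X_C = 168 Ω
Z = j168 Ω
|Z| = √(0² + 168²) = 168 Ω

168 Ω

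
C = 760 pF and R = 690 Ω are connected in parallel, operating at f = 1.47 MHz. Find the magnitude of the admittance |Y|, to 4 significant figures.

ω = 2πf = 9.236e+06 rad/s
X_C = 1/(ωC) = 142.5 Ω
Parallel: admittances add. Y = 1/R + jωC
Y = (0.001449 + j0.007020) S
|Y| = 0.007168 S → |Z| = 1/|Y| = 139.5 Ω, ∠Z = −∠Y = -78.33°

7.168 mS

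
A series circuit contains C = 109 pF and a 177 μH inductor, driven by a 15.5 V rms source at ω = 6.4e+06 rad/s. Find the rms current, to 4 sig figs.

X_L = ωL = 1133 Ω
X_C = 1/(ωC) = 1433 Ω
Net reactance X = X_L − X_C = -300.7 Ω
Z = − j300.7 Ω
|Z| = √(0² + 300.7²) = 300.7 Ω
I = V/|Z| = 15.5/300.7 = 51.55 mA

51.55 mA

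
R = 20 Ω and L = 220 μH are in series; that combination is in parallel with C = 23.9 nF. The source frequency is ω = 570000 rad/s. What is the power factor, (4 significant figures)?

0.2075

X_L = ωL = 125.4 Ω
X_C = 1/(ωC) = 73.41 Ω
Branch 1 (R+jX_L): Z₁ = 20.00 + j125.4 Ω, |Z₁| = 127.0 Ω
Branch 2 (−jX_C): Z₂ = −j73.41 Ω
Parallel: Z = Z₁Z₂/(Z₁+Z₂), |Z| = 167.3 Ω, ∠Z = -78.02°
cos φ = cos(-78.02°) = 0.2075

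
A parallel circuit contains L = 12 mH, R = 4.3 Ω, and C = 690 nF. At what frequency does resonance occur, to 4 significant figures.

1.749 kHz

ω₀ = 1/√(LC) = 1/√(0.012 × 6.9e-07) = 10990 rad/s
f₀ = ω₀/(2π) = 1.749 kHz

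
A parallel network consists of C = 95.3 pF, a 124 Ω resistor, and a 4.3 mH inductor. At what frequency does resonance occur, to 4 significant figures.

ω₀ = 1/√(LC) = 1/√(0.0043 × 9.53e-11) = 1.562e+06 rad/s
f₀ = ω₀/(2π) = 248.6 kHz

248.6 kHz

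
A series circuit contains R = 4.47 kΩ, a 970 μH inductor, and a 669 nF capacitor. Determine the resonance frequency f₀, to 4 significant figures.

ω₀ = 1/√(LC) = 1/√(0.00097 × 6.69e-07) = 39260 rad/s
f₀ = ω₀/(2π) = 6.248 kHz

6.248 kHz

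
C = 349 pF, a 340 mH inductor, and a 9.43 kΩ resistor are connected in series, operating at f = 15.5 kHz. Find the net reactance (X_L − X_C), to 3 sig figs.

3690 Ω

ω = 2πf = 97390 rad/s
X_L = ωL = 33100 Ω
X_C = 1/(ωC) = 29400 Ω
X = 33100 − 29400 = 3690 Ω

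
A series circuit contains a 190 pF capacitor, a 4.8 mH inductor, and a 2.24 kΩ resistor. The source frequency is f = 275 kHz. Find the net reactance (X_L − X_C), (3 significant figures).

ω = 2πf = 1.728e+06 rad/s
X_L = ωL = 8290 Ω
X_C = 1/(ωC) = 3050 Ω
X = 8290 − 3050 = 5250 Ω

5250 Ω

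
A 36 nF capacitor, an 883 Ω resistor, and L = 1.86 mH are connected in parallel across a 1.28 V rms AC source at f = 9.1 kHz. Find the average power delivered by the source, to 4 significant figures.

1.855 mW

ω = 2πf = 57180 rad/s
X_L = ωL = 106.3 Ω
X_C = 1/(ωC) = 485.8 Ω
Parallel: admittances add. Y = 1/R + 1/(jωL) + jωC
Y = (0.001133 − j0.007345) S
|Y| = 0.007431 S → |Z| = 1/|Y| = 134.6 Ω, ∠Z = −∠Y = 81.23°
I = V/|Z| = 9.512 mA
P = VI cos φ = 1.28 × 0.009512 × cos(81.23°) = 1.855 mW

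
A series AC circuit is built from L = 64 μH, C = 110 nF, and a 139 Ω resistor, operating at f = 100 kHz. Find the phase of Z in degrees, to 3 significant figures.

10.5°

ω = 2πf = 628300 rad/s
X_L = ωL = 40.2 Ω
X_C = 1/(ωC) = 14.5 Ω
Net reactance X = X_L − X_C = 25.7 Ω
Z = 139 + j25.7 Ω
|Z| = √(139² + 25.7²) = 141 Ω
∠Z = arctan(25.7/139) = 10.5°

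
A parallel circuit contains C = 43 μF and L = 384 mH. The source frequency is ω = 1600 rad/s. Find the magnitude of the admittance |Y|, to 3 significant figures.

67.2 mS

X_L = ωL = 614 Ω
X_C = 1/(ωC) = 14.5 Ω
Parallel: admittances add. Y = 1/(jωL) + jωC
Y = (0 + j0.0672) S
|Y| = 0.0672 S → |Z| = 1/|Y| = 14.9 Ω, ∠Z = −∠Y = -90.0°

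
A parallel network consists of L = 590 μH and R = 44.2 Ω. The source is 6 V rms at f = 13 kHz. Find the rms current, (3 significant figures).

ω = 2πf = 81680 rad/s
X_L = ωL = 48.2 Ω
Parallel: admittances add. Y = 1/R + 1/(jωL)
Y = (0.0226 − j0.0208) S
|Y| = 0.0307 S → |Z| = 1/|Y| = 32.6 Ω, ∠Z = −∠Y = 42.5°
I = V/|Z| = 6/32.6 = 184 mA

184 mA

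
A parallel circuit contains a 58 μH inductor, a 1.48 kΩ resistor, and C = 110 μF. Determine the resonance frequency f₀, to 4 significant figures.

1.993 kHz

ω₀ = 1/√(LC) = 1/√(5.8e-05 × 0.00011) = 12520 rad/s
f₀ = ω₀/(2π) = 1.993 kHz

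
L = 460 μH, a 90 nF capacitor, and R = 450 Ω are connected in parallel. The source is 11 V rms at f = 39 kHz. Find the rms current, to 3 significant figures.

ω = 2πf = 245000 rad/s
X_L = ωL = 113 Ω
X_C = 1/(ωC) = 45.3 Ω
Parallel: admittances add. Y = 1/R + 1/(jωL) + jωC
Y = (0.00222 + j0.0132) S
|Y| = 0.0134 S → |Z| = 1/|Y| = 74.8 Ω, ∠Z = −∠Y = -80.4°
I = V/|Z| = 11/74.8 = 147 mA

147 mA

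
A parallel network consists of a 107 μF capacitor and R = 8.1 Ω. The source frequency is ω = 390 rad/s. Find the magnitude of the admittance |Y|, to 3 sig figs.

130 mS

X_C = 1/(ωC) = 24.0 Ω
Parallel: admittances add. Y = 1/R + jωC
Y = (0.123 + j0.0417) S
|Y| = 0.130 S → |Z| = 1/|Y| = 7.67 Ω, ∠Z = −∠Y = -18.7°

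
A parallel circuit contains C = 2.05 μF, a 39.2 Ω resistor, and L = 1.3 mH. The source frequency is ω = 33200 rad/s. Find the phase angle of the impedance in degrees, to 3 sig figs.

X_L = ωL = 43.2 Ω
X_C = 1/(ωC) = 14.7 Ω
Parallel: admittances add. Y = 1/R + 1/(jωL) + jωC
Y = (0.0255 + j0.0449) S
|Y| = 0.0516 S → |Z| = 1/|Y| = 19.4 Ω, ∠Z = −∠Y = -60.4°

-60.4°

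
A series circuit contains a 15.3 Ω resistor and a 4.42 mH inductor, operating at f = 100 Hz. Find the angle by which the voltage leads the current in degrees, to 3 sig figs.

10.3°

ω = 2πf = 628.3 rad/s
X_L = ωL = 2.78 Ω
Z = 15.3 + j2.78 Ω
|Z| = √(15.3² + 2.78²) = 15.6 Ω
∠Z = arctan(2.78/15.3) = 10.3°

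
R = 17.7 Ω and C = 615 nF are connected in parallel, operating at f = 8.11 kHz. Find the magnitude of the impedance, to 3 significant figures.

15.5 Ω

ω = 2πf = 50960 rad/s
X_C = 1/(ωC) = 31.9 Ω
Parallel: admittances add. Y = 1/R + jωC
Y = (0.0565 + j0.0313) S
|Y| = 0.0646 S → |Z| = 1/|Y| = 15.5 Ω, ∠Z = −∠Y = -29.0°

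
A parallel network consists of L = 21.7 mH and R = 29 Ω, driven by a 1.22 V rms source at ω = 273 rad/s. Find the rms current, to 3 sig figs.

210 mA

X_L = ωL = 5.92 Ω
Parallel: admittances add. Y = 1/R + 1/(jωL)
Y = (0.0345 − j0.169) S
|Y| = 0.172 S → |Z| = 1/|Y| = 5.80 Ω, ∠Z = −∠Y = 78.5°
I = V/|Z| = 1.22/5.80 = 210 mA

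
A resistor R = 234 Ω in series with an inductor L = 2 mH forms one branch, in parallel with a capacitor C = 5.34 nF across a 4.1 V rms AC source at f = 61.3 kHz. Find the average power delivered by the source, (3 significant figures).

6.07 mW

ω = 2πf = 385200 rad/s
X_L = ωL = 770 Ω
X_C = 1/(ωC) = 486 Ω
Branch 1 (R+jX_L): Z₁ = 234 + j770 Ω, |Z₁| = 805 Ω
Branch 2 (−jX_C): Z₂ = −j486 Ω
Parallel: Z = Z₁Z₂/(Z₁+Z₂), |Z| = 1060 Ω, ∠Z = -67.4°
I = V/|Z| = 3.86 mA
P = VI cos φ = 4.1 × 0.00386 × cos(-67.4°) = 6.07 mW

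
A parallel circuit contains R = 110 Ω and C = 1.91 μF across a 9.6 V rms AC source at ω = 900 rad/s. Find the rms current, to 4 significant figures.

88.82 mA

X_C = 1/(ωC) = 581.7 Ω
Parallel: admittances add. Y = 1/R + jωC
Y = (0.009091 + j0.001719) S
|Y| = 0.009252 S → |Z| = 1/|Y| = 108.1 Ω, ∠Z = −∠Y = -10.71°
I = V/|Z| = 9.6/108.1 = 88.82 mA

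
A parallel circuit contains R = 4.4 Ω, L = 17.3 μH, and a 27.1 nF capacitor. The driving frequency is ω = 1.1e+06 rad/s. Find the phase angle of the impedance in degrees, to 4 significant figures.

X_L = ωL = 19.03 Ω
X_C = 1/(ωC) = 33.55 Ω
Parallel: admittances add. Y = 1/R + 1/(jωL) + jωC
Y = (0.2273 − j0.02274) S
|Y| = 0.2284 S → |Z| = 1/|Y| = 4.378 Ω, ∠Z = −∠Y = 5.713°

5.713°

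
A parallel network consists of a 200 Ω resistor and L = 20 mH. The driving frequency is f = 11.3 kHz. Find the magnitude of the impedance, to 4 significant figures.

198.0 Ω

ω = 2πf = 71000 rad/s
X_L = ωL = 1420 Ω
Parallel: admittances add. Y = 1/R + 1/(jωL)
Y = (0.005000 − j0.0007042) S
|Y| = 0.005049 S → |Z| = 1/|Y| = 198.0 Ω, ∠Z = −∠Y = 8.017°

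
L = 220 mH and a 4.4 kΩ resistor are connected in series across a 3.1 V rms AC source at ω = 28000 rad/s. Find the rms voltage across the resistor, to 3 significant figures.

1.80 V

X_L = ωL = 6160 Ω
Z = 4400 + j6160 Ω
|Z| = √(4400² + 6160²) = 7570 Ω
I = V/|Z| = 410 μA
V_R = I·|Z_R| = 0.000410 × 4400 = 1.80 V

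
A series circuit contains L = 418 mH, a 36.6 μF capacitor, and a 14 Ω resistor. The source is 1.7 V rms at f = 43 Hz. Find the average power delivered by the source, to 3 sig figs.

ω = 2πf = 270.2 rad/s
X_L = ωL = 113 Ω
X_C = 1/(ωC) = 101 Ω
Net reactance X = X_L − X_C = 11.8 Ω
Z = 14.0 + j11.8 Ω
|Z| = √(14.0² + 11.8²) = 18.3 Ω
∠Z = arctan(11.8/14.0) = 40.1°
I = V/|Z| = 92.8 mA
P = VI cos φ = 1.7 × 0.0928 × cos(40.1°) = 121 mW

121 mW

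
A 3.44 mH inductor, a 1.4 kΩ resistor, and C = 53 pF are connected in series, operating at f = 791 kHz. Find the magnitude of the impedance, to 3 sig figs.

ω = 2πf = 4.97e+06 rad/s
X_L = ωL = 17100 Ω
X_C = 1/(ωC) = 3800 Ω
Net reactance X = X_L − X_C = 13300 Ω
Z = 1400 + j13300 Ω
|Z| = √(1400² + 13300²) = 13400 Ω

13400 Ω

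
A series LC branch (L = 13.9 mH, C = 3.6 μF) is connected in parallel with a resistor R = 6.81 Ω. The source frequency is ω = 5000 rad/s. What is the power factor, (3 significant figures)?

X_L = ωL = 69.5 Ω
X_C = 1/(ωC) = 55.6 Ω
Branch 1: Z₁ = R = 6.81 Ω
Branch 2 (series LC): Z₂ = j(X_L − X_C) = j13.9 Ω
Parallel: Z = Z₁Z₂/(Z₁+Z₂), |Z| = 6.12 Ω, ∠Z = 26.0°
cos φ = cos(26.0°) = 0.899

0.899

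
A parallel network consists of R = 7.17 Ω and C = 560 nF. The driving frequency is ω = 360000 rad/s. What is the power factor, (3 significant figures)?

0.569

X_C = 1/(ωC) = 4.96 Ω
Parallel: admittances add. Y = 1/R + jωC
Y = (0.139 + j0.202) S
|Y| = 0.245 S → |Z| = 1/|Y| = 4.08 Ω, ∠Z = −∠Y = -55.3°
cos φ = cos(-55.3°) = 0.569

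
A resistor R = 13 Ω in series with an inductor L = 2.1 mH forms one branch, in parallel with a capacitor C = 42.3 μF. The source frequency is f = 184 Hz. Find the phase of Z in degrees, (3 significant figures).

-25.2°

ω = 2πf = 1156 rad/s
X_L = ωL = 2.43 Ω
X_C = 1/(ωC) = 20.4 Ω
Branch 1 (R+jX_L): Z₁ = 13.0 + j2.43 Ω, |Z₁| = 13.2 Ω
Branch 2 (−jX_C): Z₂ = −j20.4 Ω
Parallel: Z = Z₁Z₂/(Z₁+Z₂), |Z| = 12.2 Ω, ∠Z = -25.2°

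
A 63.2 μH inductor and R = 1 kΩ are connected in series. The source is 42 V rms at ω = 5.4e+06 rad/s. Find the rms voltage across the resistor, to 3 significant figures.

39.7 V

X_L = ωL = 341 Ω
Z = 1000 + j341 Ω
|Z| = √(1000² + 341²) = 1060 Ω
I = V/|Z| = 39.7 mA
V_R = I·|Z_R| = 0.0397 × 1000 = 39.7 V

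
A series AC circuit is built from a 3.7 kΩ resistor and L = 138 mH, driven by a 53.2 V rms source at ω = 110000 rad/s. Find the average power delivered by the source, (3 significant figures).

X_L = ωL = 15200 Ω
Z = 3700 + j15200 Ω
|Z| = √(3700² + 15200²) = 15600 Ω
∠Z = arctan(15200/3700) = 76.3°
I = V/|Z| = 3.40 mA
P = VI cos φ = 53.2 × 0.00340 × cos(76.3°) = 42.9 mW

42.9 mW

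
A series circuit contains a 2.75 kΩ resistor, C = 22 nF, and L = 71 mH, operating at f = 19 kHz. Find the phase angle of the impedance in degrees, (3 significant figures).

ω = 2πf = 119400 rad/s
X_L = ωL = 8480 Ω
X_C = 1/(ωC) = 381 Ω
Net reactance X = X_L − X_C = 8100 Ω
Z = 2750 + j8100 Ω
|Z| = √(2750² + 8100²) = 8550 Ω
∠Z = arctan(8100/2750) = 71.2°

71.2°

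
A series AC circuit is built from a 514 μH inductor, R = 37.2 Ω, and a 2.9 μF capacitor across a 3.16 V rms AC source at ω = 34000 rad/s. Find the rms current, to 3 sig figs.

X_L = ωL = 17.5 Ω
X_C = 1/(ωC) = 10.1 Ω
Net reactance X = X_L − X_C = 7.33 Ω
Z = 37.2 + j7.33 Ω
|Z| = √(37.2² + 7.33²) = 37.9 Ω
I = V/|Z| = 3.16/37.9 = 83.3 mA

83.3 mA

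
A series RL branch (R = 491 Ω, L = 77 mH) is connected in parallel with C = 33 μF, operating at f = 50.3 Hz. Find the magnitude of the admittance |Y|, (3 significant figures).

ω = 2πf = 316.0 rad/s
X_L = ωL = 24.3 Ω
X_C = 1/(ωC) = 95.9 Ω
Branch 1 (R+jX_L): Z₁ = 491 + j24.3 Ω, |Z₁| = 492 Ω
Branch 2 (−jX_C): Z₂ = −j95.9 Ω
Parallel: Z = Z₁Z₂/(Z₁+Z₂), |Z| = 95.0 Ω, ∠Z = -78.9°
|Y| = 1/|Z| = 10.5 mS

10.5 mS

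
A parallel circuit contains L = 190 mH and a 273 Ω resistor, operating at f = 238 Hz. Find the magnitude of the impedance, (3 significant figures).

197 Ω

ω = 2πf = 1495 rad/s
X_L = ωL = 284 Ω
Parallel: admittances add. Y = 1/R + 1/(jωL)
Y = (0.00366 − j0.00352) S
|Y| = 0.00508 S → |Z| = 1/|Y| = 197 Ω, ∠Z = −∠Y = 43.9°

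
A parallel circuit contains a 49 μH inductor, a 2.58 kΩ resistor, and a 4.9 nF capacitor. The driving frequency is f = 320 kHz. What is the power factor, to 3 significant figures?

ω = 2πf = 2.011e+06 rad/s
X_L = ωL = 98.5 Ω
X_C = 1/(ωC) = 102 Ω
Parallel: admittances add. Y = 1/R + 1/(jωL) + jωC
Y = (0.000388 − j0.000298) S
|Y| = 0.000489 S → |Z| = 1/|Y| = 2040 Ω, ∠Z = −∠Y = 37.6°
cos φ = cos(37.6°) = 0.793

0.793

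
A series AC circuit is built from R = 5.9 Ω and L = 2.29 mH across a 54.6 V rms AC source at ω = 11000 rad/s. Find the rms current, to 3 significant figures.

2.11 A

X_L = ωL = 25.2 Ω
Z = 5.90 + j25.2 Ω
|Z| = √(5.90² + 25.2²) = 25.9 Ω
I = V/|Z| = 54.6/25.9 = 2.11 A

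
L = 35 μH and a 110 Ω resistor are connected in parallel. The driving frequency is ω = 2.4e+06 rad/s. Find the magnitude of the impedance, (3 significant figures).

66.8 Ω

X_L = ωL = 84.0 Ω
Parallel: admittances add. Y = 1/R + 1/(jωL)
Y = (0.00909 − j0.0119) S
|Y| = 0.0150 S → |Z| = 1/|Y| = 66.8 Ω, ∠Z = −∠Y = 52.6°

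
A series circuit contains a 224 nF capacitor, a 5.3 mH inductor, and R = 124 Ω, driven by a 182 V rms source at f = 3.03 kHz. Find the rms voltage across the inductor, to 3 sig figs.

101 V

ω = 2πf = 19040 rad/s
X_L = ωL = 101 Ω
X_C = 1/(ωC) = 234 Ω
Net reactance X = X_L − X_C = -134 Ω
Z = 124 − j134 Ω
|Z| = √(124² + 134²) = 182 Ω
I = V/|Z| = 999 mA
V_L = I·|Z_L| = 0.999 × 101 = 101 V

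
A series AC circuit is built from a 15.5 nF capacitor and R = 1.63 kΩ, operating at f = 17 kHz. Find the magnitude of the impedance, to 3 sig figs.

1740 Ω

ω = 2πf = 106800 rad/s
X_C = 1/(ωC) = 604 Ω
Z = 1630 − j604 Ω
|Z| = √(1630² + 604²) = 1740 Ω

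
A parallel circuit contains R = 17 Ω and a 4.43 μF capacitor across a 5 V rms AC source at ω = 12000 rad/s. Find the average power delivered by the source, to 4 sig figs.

X_C = 1/(ωC) = 18.81 Ω
Parallel: admittances add. Y = 1/R + jωC
Y = (0.05882 + j0.05316) S
|Y| = 0.07929 S → |Z| = 1/|Y| = 12.61 Ω, ∠Z = −∠Y = -42.10°
I = V/|Z| = 396.4 mA
P = VI cos φ = 5 × 0.3964 × cos(-42.10°) = 1.471 W

1.471 W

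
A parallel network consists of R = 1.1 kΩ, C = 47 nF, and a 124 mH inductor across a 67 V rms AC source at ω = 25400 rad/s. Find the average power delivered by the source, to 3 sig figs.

X_L = ωL = 3150 Ω
X_C = 1/(ωC) = 838 Ω
Parallel: admittances add. Y = 1/R + 1/(jωL) + jωC
Y = (0.000909 + j0.000876) S
|Y| = 0.00126 S → |Z| = 1/|Y| = 792 Ω, ∠Z = −∠Y = -43.9°
I = V/|Z| = 84.6 mA
P = VI cos φ = 67 × 0.0846 × cos(-43.9°) = 4.08 W

4.08 W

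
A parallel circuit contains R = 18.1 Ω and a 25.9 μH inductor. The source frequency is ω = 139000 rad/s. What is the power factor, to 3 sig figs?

X_L = ωL = 3.60 Ω
Parallel: admittances add. Y = 1/R + 1/(jωL)
Y = (0.0552 − j0.278) S
|Y| = 0.283 S → |Z| = 1/|Y| = 3.53 Ω, ∠Z = −∠Y = 78.8°
cos φ = cos(78.8°) = 0.195

0.195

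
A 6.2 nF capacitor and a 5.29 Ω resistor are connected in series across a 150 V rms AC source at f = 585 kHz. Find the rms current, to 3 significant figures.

ω = 2πf = 3.676e+06 rad/s
X_C = 1/(ωC) = 43.9 Ω
Z = 5.29 − j43.9 Ω
|Z| = √(5.29² + 43.9²) = 44.2 Ω
I = V/|Z| = 150/44.2 = 3.39 A

3.39 A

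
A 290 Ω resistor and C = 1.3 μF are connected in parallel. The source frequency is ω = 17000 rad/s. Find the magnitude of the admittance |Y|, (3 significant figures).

X_C = 1/(ωC) = 45.2 Ω
Parallel: admittances add. Y = 1/R + jωC
Y = (0.00345 + j0.0221) S
|Y| = 0.0224 S → |Z| = 1/|Y| = 44.7 Ω, ∠Z = −∠Y = -81.1°

22.4 mS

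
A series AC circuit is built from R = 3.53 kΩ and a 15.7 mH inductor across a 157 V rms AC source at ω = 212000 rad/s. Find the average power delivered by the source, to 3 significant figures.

X_L = ωL = 3330 Ω
Z = 3530 + j3330 Ω
|Z| = √(3530² + 3330²) = 4850 Ω
∠Z = arctan(3330/3530) = 43.3°
I = V/|Z| = 32.4 mA
P = VI cos φ = 157 × 0.0324 × cos(43.3°) = 3.70 W

3.70 W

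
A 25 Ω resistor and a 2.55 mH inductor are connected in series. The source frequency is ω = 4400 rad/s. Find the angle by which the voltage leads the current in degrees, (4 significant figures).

X_L = ωL = 11.22 Ω
Z = 25.00 + j11.22 Ω
|Z| = √(25.00² + 11.22²) = 27.40 Ω
∠Z = arctan(11.22/25.00) = 24.17°

24.17°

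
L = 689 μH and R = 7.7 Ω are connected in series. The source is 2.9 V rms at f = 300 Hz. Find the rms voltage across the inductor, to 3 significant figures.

0.482 V

ω = 2πf = 1885 rad/s
X_L = ωL = 1.30 Ω
Z = 7.70 + j1.30 Ω
|Z| = √(7.70² + 1.30²) = 7.81 Ω
I = V/|Z| = 371 mA
V_L = I·|Z_L| = 0.371 × 1.30 = 0.482 V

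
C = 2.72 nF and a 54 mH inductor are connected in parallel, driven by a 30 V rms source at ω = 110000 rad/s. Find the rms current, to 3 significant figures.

X_L = ωL = 5940 Ω
X_C = 1/(ωC) = 3340 Ω
Parallel: admittances add. Y = 1/(jωL) + jωC
Y = (0 + j0.000131) S
|Y| = 0.000131 S → |Z| = 1/|Y| = 7640 Ω, ∠Z = −∠Y = -90.0°
I = V/|Z| = 30/7640 = 3.93 mA

3.93 mA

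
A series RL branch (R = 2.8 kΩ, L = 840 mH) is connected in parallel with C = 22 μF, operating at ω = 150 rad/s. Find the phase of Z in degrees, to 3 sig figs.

-83.8°

X_L = ωL = 126 Ω
X_C = 1/(ωC) = 303 Ω
Branch 1 (R+jX_L): Z₁ = 2800 + j126 Ω, |Z₁| = 2800 Ω
Branch 2 (−jX_C): Z₂ = −j303 Ω
Parallel: Z = Z₁Z₂/(Z₁+Z₂), |Z| = 303 Ω, ∠Z = -83.8°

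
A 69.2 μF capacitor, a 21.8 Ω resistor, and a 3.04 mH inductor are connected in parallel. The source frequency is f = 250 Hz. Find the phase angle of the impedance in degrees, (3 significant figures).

65.5°

ω = 2πf = 1571 rad/s
X_L = ωL = 4.78 Ω
X_C = 1/(ωC) = 9.20 Ω
Parallel: admittances add. Y = 1/R + 1/(jωL) + jωC
Y = (0.0459 − j0.101) S
|Y| = 0.111 S → |Z| = 1/|Y| = 9.04 Ω, ∠Z = −∠Y = 65.5°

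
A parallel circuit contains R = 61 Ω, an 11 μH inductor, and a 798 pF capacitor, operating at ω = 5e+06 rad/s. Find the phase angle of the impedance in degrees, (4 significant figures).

X_L = ωL = 55.00 Ω
X_C = 1/(ωC) = 250.6 Ω
Parallel: admittances add. Y = 1/R + 1/(jωL) + jωC
Y = (0.01639 − j0.01419) S
|Y| = 0.02168 S → |Z| = 1/|Y| = 46.12 Ω, ∠Z = −∠Y = 40.88°

40.88°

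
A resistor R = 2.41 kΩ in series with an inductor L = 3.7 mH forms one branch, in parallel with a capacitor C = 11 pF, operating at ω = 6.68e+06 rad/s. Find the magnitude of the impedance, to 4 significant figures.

X_L = ωL = 24720 Ω
X_C = 1/(ωC) = 13610 Ω
Branch 1 (R+jX_L): Z₁ = 2410 + j24720 Ω, |Z₁| = 24830 Ω
Branch 2 (−jX_C): Z₂ = −j13610 Ω
Parallel: Z = Z₁Z₂/(Z₁+Z₂), |Z| = 29740 Ω, ∠Z = -83.33°

29740 Ω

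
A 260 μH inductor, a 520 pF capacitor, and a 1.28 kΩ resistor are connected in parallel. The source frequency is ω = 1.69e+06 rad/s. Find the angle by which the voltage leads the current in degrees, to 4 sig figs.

60.79°

X_L = ωL = 439.4 Ω
X_C = 1/(ωC) = 1138 Ω
Parallel: admittances add. Y = 1/R + 1/(jωL) + jωC
Y = (0.0007813 − j0.001397) S
|Y| = 0.001601 S → |Z| = 1/|Y| = 624.8 Ω, ∠Z = −∠Y = 60.79°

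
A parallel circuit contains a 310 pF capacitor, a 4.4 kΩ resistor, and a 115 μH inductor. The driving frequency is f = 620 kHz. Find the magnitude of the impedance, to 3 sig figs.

ω = 2πf = 3.896e+06 rad/s
X_L = ωL = 448 Ω
X_C = 1/(ωC) = 828 Ω
Parallel: admittances add. Y = 1/R + 1/(jωL) + jωC
Y = (0.000227 − j0.00102) S
|Y| = 0.00105 S → |Z| = 1/|Y| = 953 Ω, ∠Z = −∠Y = 77.5°

953 Ω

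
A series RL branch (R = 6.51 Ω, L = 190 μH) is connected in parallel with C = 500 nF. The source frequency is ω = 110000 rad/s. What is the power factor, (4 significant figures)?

X_L = ωL = 20.90 Ω
X_C = 1/(ωC) = 18.18 Ω
Branch 1 (R+jX_L): Z₁ = 6.510 + j20.90 Ω, |Z₁| = 21.89 Ω
Branch 2 (−jX_C): Z₂ = −j18.18 Ω
Parallel: Z = Z₁Z₂/(Z₁+Z₂), |Z| = 56.42 Ω, ∠Z = -39.96°
cos φ = cos(-39.96°) = 0.7665

0.7665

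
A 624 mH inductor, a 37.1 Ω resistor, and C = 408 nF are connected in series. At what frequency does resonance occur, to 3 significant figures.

315 Hz

ω₀ = 1/√(LC) = 1/√(0.624 × 4.08e-07) = 1982 rad/s
f₀ = ω₀/(2π) = 315 Hz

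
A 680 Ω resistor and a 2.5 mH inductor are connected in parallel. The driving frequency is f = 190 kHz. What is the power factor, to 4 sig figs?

ω = 2πf = 1.194e+06 rad/s
X_L = ωL = 2985 Ω
Parallel: admittances add. Y = 1/R + 1/(jωL)
Y = (0.001471 − j0.0003351) S
|Y| = 0.001508 S → |Z| = 1/|Y| = 663.0 Ω, ∠Z = −∠Y = 12.84°
cos φ = cos(12.84°) = 0.9750

0.9750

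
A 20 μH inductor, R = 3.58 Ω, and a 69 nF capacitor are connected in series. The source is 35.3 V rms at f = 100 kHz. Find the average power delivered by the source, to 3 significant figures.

36.3 W

ω = 2πf = 628300 rad/s
X_L = ωL = 12.6 Ω
X_C = 1/(ωC) = 23.1 Ω
Net reactance X = X_L − X_C = -10.5 Ω
Z = 3.58 − j10.5 Ω
|Z| = √(3.58² + 10.5²) = 11.1 Ω
∠Z = arctan(-10.5/3.58) = -71.2°
I = V/|Z| = 3.18 A
P = VI cos φ = 35.3 × 3.18 × cos(-71.2°) = 36.3 W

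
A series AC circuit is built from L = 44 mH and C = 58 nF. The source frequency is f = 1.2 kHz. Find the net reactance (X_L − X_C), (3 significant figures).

ω = 2πf = 7540 rad/s
X_L = ωL = 332 Ω
X_C = 1/(ωC) = 2290 Ω
X = 332 − 2290 = -1950 Ω

-1950 Ω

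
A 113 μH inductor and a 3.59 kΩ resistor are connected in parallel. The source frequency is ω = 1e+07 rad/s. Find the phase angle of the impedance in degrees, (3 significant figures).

X_L = ωL = 1130 Ω
Parallel: admittances add. Y = 1/R + 1/(jωL)
Y = (0.000279 − j0.000885) S
|Y| = 0.000928 S → |Z| = 1/|Y| = 1080 Ω, ∠Z = −∠Y = 72.5°

72.5°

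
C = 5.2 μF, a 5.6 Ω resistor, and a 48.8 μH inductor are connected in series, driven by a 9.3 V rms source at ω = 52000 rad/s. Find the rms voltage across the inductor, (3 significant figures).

4.13 V

X_L = ωL = 2.54 Ω
X_C = 1/(ωC) = 3.70 Ω
Net reactance X = X_L − X_C = -1.16 Ω
Z = 5.60 − j1.16 Ω
|Z| = √(5.60² + 1.16²) = 5.72 Ω
I = V/|Z| = 1.63 A
V_L = I·|Z_L| = 1.63 × 2.54 = 4.13 V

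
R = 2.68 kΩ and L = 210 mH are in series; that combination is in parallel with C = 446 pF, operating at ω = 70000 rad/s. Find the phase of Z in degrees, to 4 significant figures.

70.88°

X_L = ωL = 14700 Ω
X_C = 1/(ωC) = 32030 Ω
Branch 1 (R+jX_L): Z₁ = 2680 + j14700 Ω, |Z₁| = 14940 Ω
Branch 2 (−jX_C): Z₂ = −j32030 Ω
Parallel: Z = Z₁Z₂/(Z₁+Z₂), |Z| = 27290 Ω, ∠Z = 70.88°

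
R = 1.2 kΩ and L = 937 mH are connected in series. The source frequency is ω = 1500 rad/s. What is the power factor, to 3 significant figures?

X_L = ωL = 1410 Ω
Z = 1200 + j1410 Ω
|Z| = √(1200² + 1410²) = 1850 Ω
∠Z = arctan(1410/1200) = 49.5°
cos φ = cos(49.5°) = 0.649

0.649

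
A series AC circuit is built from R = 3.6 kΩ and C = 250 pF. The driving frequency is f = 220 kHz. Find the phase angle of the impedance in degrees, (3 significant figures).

ω = 2πf = 1.382e+06 rad/s
X_C = 1/(ωC) = 2890 Ω
Z = 3600 − j2890 Ω
|Z| = √(3600² + 2890²) = 4620 Ω
∠Z = arctan(-2890/3600) = -38.8°

-38.8°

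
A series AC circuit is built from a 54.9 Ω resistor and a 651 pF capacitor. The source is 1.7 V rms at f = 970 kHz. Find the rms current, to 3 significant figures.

6.59 mA

ω = 2πf = 6.095e+06 rad/s
X_C = 1/(ωC) = 252 Ω
Z = 54.9 − j252 Ω
|Z| = √(54.9² + 252²) = 258 Ω
I = V/|Z| = 1.7/258 = 6.59 mA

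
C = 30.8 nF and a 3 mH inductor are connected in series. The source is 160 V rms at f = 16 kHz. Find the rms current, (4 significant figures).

7.488 A

ω = 2πf = 100500 rad/s
X_L = ωL = 301.6 Ω
X_C = 1/(ωC) = 323.0 Ω
Net reactance X = X_L − X_C = -21.37 Ω
Z = − j21.37 Ω
|Z| = √(0² + 21.37²) = 21.37 Ω
I = V/|Z| = 160/21.37 = 7.488 A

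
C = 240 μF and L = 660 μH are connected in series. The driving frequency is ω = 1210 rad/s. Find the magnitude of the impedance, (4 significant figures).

2.645 Ω

X_L = ωL = 0.7986 Ω
X_C = 1/(ωC) = 3.444 Ω
Net reactance X = X_L − X_C = -2.645 Ω
Z = − j2.645 Ω
|Z| = √(0² + 2.645²) = 2.645 Ω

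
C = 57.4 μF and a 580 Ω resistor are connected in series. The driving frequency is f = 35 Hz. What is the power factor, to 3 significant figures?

0.991

ω = 2πf = 219.9 rad/s
X_C = 1/(ωC) = 79.2 Ω
Z = 580 − j79.2 Ω
|Z| = √(580² + 79.2²) = 585 Ω
∠Z = arctan(-79.2/580) = -7.78°
cos φ = cos(-7.78°) = 0.991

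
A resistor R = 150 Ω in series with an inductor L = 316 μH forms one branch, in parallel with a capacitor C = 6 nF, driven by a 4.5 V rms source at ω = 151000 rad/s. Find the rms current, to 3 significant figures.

X_L = ωL = 47.7 Ω
X_C = 1/(ωC) = 1100 Ω
Branch 1 (R+jX_L): Z₁ = 150 + j47.7 Ω, |Z₁| = 157 Ω
Branch 2 (−jX_C): Z₂ = −j1100 Ω
Parallel: Z = Z₁Z₂/(Z₁+Z₂), |Z| = 163 Ω, ∠Z = 9.56°
I = V/|Z| = 4.5/163 = 27.6 mA

27.6 mA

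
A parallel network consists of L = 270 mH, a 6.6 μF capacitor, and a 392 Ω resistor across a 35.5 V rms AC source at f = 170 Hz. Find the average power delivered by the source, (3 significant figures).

ω = 2πf = 1068 rad/s
X_L = ωL = 288 Ω
X_C = 1/(ωC) = 142 Ω
Parallel: admittances add. Y = 1/R + 1/(jωL) + jωC
Y = (0.00255 + j0.00358) S
|Y| = 0.00440 S → |Z| = 1/|Y| = 227 Ω, ∠Z = −∠Y = -54.5°
I = V/|Z| = 156 mA
P = VI cos φ = 35.5 × 0.156 × cos(-54.5°) = 3.21 W

3.21 W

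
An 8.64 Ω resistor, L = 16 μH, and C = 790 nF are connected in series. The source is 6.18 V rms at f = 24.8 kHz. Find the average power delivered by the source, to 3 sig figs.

ω = 2πf = 155800 rad/s
X_L = ωL = 2.49 Ω
X_C = 1/(ωC) = 8.12 Ω
Net reactance X = X_L − X_C = -5.63 Ω
Z = 8.64 − j5.63 Ω
|Z| = √(8.64² + 5.63²) = 10.3 Ω
∠Z = arctan(-5.63/8.64) = -33.1°
I = V/|Z| = 599 mA
P = VI cos φ = 6.18 × 0.599 × cos(-33.1°) = 3.10 W

3.10 W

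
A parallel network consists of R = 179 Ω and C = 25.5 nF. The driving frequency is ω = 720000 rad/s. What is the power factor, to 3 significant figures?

0.291

X_C = 1/(ωC) = 54.5 Ω
Parallel: admittances add. Y = 1/R + jωC
Y = (0.00559 + j0.0184) S
|Y| = 0.0192 S → |Z| = 1/|Y| = 52.1 Ω, ∠Z = −∠Y = -73.1°
cos φ = cos(-73.1°) = 0.291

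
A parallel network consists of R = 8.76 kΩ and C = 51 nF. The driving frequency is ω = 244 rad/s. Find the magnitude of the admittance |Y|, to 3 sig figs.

115 μS

X_C = 1/(ωC) = 80400 Ω
Parallel: admittances add. Y = 1/R + jωC
Y = (0.000114 + j1.24e-05) S
|Y| = 0.000115 S → |Z| = 1/|Y| = 8710 Ω, ∠Z = −∠Y = -6.22°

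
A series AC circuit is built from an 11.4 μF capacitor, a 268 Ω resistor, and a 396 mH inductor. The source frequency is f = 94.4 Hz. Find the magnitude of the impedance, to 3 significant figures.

ω = 2πf = 593.1 rad/s
X_L = ωL = 235 Ω
X_C = 1/(ωC) = 148 Ω
Net reactance X = X_L − X_C = 87.0 Ω
Z = 268 + j87.0 Ω
|Z| = √(268² + 87.0²) = 282 Ω

282 Ω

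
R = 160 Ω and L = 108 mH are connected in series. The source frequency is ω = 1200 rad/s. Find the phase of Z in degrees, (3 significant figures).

X_L = ωL = 130 Ω
Z = 160 + j130 Ω
|Z| = √(160² + 130²) = 206 Ω
∠Z = arctan(130/160) = 39.0°

39.0°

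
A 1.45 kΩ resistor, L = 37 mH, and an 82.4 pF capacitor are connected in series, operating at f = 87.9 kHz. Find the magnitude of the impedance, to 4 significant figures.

2114 Ω

ω = 2πf = 552300 rad/s
X_L = ωL = 20430 Ω
X_C = 1/(ωC) = 21970 Ω
Net reactance X = X_L − X_C = -1539 Ω
Z = 1450 − j1539 Ω
|Z| = √(1450² + 1539²) = 2114 Ω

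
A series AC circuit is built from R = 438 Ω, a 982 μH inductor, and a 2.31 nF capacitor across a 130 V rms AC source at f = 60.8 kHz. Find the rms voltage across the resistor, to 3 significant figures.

65.0 V

ω = 2πf = 382000 rad/s
X_L = ωL = 375 Ω
X_C = 1/(ωC) = 1130 Ω
Net reactance X = X_L − X_C = -758 Ω
Z = 438 − j758 Ω
|Z| = √(438² + 758²) = 875 Ω
I = V/|Z| = 148 mA
V_R = I·|Z_R| = 0.148 × 438 = 65.0 V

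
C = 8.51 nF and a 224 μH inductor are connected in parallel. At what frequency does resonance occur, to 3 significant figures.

ω₀ = 1/√(LC) = 1/√(0.000224 × 8.51e-09) = 724300 rad/s
f₀ = ω₀/(2π) = 115 kHz

115 kHz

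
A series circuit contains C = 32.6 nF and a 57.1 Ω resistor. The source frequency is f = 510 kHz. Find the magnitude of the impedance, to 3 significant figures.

ω = 2πf = 3.204e+06 rad/s
X_C = 1/(ωC) = 9.57 Ω
Z = 57.1 − j9.57 Ω
|Z| = √(57.1² + 9.57²) = 57.9 Ω

57.9 Ω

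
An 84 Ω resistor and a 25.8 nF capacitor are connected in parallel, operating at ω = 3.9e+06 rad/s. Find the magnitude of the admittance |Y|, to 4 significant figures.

X_C = 1/(ωC) = 9.938 Ω
Parallel: admittances add. Y = 1/R + jωC
Y = (0.01190 + j0.1006) S
|Y| = 0.1013 S → |Z| = 1/|Y| = 9.870 Ω, ∠Z = −∠Y = -83.25°

101.3 mS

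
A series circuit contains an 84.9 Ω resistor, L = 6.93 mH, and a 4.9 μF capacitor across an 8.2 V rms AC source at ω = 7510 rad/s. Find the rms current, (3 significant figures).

X_L = ωL = 52.0 Ω
X_C = 1/(ωC) = 27.2 Ω
Net reactance X = X_L − X_C = 24.9 Ω
Z = 84.9 + j24.9 Ω
|Z| = √(84.9² + 24.9²) = 88.5 Ω
I = V/|Z| = 8.2/88.5 = 92.7 mA

92.7 mA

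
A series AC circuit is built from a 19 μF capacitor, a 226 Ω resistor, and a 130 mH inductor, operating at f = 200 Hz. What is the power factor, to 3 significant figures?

ω = 2πf = 1257 rad/s
X_L = ωL = 163 Ω
X_C = 1/(ωC) = 41.9 Ω
Net reactance X = X_L − X_C = 121 Ω
Z = 226 + j121 Ω
|Z| = √(226² + 121²) = 257 Ω
∠Z = arctan(121/226) = 28.3°
cos φ = cos(28.3°) = 0.881

0.881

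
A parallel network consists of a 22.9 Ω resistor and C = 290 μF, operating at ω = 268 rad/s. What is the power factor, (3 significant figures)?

X_C = 1/(ωC) = 12.9 Ω
Parallel: admittances add. Y = 1/R + jωC
Y = (0.0437 + j0.0777) S
|Y| = 0.0891 S → |Z| = 1/|Y| = 11.2 Ω, ∠Z = −∠Y = -60.7°
cos φ = cos(-60.7°) = 0.490

0.490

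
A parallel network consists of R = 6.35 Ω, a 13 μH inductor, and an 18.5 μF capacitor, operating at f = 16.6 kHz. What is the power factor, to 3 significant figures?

0.131

ω = 2πf = 104300 rad/s
X_L = ωL = 1.36 Ω
X_C = 1/(ωC) = 0.518 Ω
Parallel: admittances add. Y = 1/R + 1/(jωL) + jωC
Y = (0.157 + j1.19) S
|Y| = 1.20 S → |Z| = 1/|Y| = 0.832 Ω, ∠Z = −∠Y = -82.5°
cos φ = cos(-82.5°) = 0.131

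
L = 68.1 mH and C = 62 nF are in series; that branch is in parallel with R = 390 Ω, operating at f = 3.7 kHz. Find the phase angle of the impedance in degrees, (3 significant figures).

ω = 2πf = 23250 rad/s
X_L = ωL = 1580 Ω
X_C = 1/(ωC) = 694 Ω
Branch 1: Z₁ = R = 390 Ω
Branch 2 (series LC): Z₂ = j(X_L − X_C) = j889 Ω
Parallel: Z = Z₁Z₂/(Z₁+Z₂), |Z| = 357 Ω, ∠Z = 23.7°

23.7°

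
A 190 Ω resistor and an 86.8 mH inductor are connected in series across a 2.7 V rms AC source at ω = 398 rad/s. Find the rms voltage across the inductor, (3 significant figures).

X_L = ωL = 34.5 Ω
Z = 190 + j34.5 Ω
|Z| = √(190² + 34.5²) = 193 Ω
I = V/|Z| = 14.0 mA
V_L = I·|Z_L| = 0.0140 × 34.5 = 0.483 V

0.483 V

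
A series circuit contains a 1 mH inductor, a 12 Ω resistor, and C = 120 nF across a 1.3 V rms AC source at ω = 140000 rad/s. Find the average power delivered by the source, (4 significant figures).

3.063 mW

X_L = ωL = 140.0 Ω
X_C = 1/(ωC) = 59.52 Ω
Net reactance X = X_L − X_C = 80.48 Ω
Z = 12.00 + j80.48 Ω
|Z| = √(12.00² + 80.48²) = 81.37 Ω
∠Z = arctan(80.48/12.00) = 81.52°
I = V/|Z| = 15.98 mA
P = VI cos φ = 1.3 × 0.01598 × cos(81.52°) = 3.063 mW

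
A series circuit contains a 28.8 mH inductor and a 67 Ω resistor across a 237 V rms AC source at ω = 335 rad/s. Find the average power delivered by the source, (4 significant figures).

821.3 W

X_L = ωL = 9.648 Ω
Z = 67.00 + j9.648 Ω
|Z| = √(67.00² + 9.648²) = 67.69 Ω
∠Z = arctan(9.648/67.00) = 8.194°
I = V/|Z| = 3.501 A
P = VI cos φ = 237 × 3.501 × cos(8.194°) = 821.3 W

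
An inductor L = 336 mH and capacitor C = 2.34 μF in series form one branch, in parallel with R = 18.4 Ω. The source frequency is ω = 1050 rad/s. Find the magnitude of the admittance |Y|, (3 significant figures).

57.4 mS

X_L = ωL = 353 Ω
X_C = 1/(ωC) = 407 Ω
Branch 1: Z₁ = R = 18.4 Ω
Branch 2 (series LC): Z₂ = j(X_L − X_C) = −j54.2 Ω
Parallel: Z = Z₁Z₂/(Z₁+Z₂), |Z| = 17.4 Ω, ∠Z = -18.8°
|Y| = 1/|Z| = 57.4 mS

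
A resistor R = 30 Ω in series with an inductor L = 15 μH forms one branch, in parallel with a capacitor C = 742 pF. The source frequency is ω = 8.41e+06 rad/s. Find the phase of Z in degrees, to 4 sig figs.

35.28°

X_L = ωL = 126.2 Ω
X_C = 1/(ωC) = 160.3 Ω
Branch 1 (R+jX_L): Z₁ = 30.00 + j126.2 Ω, |Z₁| = 129.7 Ω
Branch 2 (−jX_C): Z₂ = −j160.3 Ω
Parallel: Z = Z₁Z₂/(Z₁+Z₂), |Z| = 457.5 Ω, ∠Z = 35.28°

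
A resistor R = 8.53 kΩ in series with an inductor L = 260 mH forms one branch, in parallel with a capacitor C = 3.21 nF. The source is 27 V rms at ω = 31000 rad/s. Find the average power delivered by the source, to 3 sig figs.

X_L = ωL = 8060 Ω
X_C = 1/(ωC) = 10000 Ω
Branch 1 (R+jX_L): Z₁ = 8530 + j8060 Ω, |Z₁| = 11700 Ω
Branch 2 (−jX_C): Z₂ = −j10000 Ω
Parallel: Z = Z₁Z₂/(Z₁+Z₂), |Z| = 13500 Ω, ∠Z = -33.5°
I = V/|Z| = 2.01 mA
P = VI cos φ = 27 × 0.00201 × cos(-33.5°) = 45.2 mW

45.2 mW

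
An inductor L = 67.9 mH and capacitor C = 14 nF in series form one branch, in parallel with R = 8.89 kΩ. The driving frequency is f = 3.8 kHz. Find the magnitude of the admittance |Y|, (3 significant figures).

738 μS

ω = 2πf = 23880 rad/s
X_L = ωL = 1620 Ω
X_C = 1/(ωC) = 2990 Ω
Branch 1: Z₁ = R = 8890 Ω
Branch 2 (series LC): Z₂ = j(X_L − X_C) = −j1370 Ω
Parallel: Z = Z₁Z₂/(Z₁+Z₂), |Z| = 1350 Ω, ∠Z = -81.2°
|Y| = 1/|Z| = 738 μS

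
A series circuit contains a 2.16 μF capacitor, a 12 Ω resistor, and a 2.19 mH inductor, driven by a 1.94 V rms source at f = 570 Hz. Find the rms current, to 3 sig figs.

15.9 mA

ω = 2πf = 3581 rad/s
X_L = ωL = 7.84 Ω
X_C = 1/(ωC) = 129 Ω
Net reactance X = X_L − X_C = -121 Ω
Z = 12.0 − j121 Ω
|Z| = √(12.0² + 121²) = 122 Ω
I = V/|Z| = 1.94/122 = 15.9 mA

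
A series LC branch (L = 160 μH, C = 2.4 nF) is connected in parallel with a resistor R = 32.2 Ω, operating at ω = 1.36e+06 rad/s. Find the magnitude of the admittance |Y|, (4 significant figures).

X_L = ωL = 217.6 Ω
X_C = 1/(ωC) = 306.4 Ω
Branch 1: Z₁ = R = 32.20 Ω
Branch 2 (series LC): Z₂ = j(X_L − X_C) = −j88.77 Ω
Parallel: Z = Z₁Z₂/(Z₁+Z₂), |Z| = 30.27 Ω, ∠Z = -19.94°
|Y| = 1/|Z| = 33.04 mS

33.04 mS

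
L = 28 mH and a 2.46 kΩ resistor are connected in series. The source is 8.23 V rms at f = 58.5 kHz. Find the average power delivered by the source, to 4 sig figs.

1.488 mW

ω = 2πf = 367600 rad/s
X_L = ωL = 10290 Ω
Z = 2460 + j10290 Ω
|Z| = √(2460² + 10290²) = 10580 Ω
∠Z = arctan(10290/2460) = 76.56°
I = V/|Z| = 777.8 μA
P = VI cos φ = 8.23 × 0.0007778 × cos(76.56°) = 1.488 mW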